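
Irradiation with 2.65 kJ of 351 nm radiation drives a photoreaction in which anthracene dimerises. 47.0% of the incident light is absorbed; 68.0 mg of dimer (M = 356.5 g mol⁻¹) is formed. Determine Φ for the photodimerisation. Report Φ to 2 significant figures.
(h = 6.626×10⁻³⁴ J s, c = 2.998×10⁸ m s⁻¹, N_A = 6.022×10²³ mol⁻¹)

Product: 68.0 mg / 356.5 g mol⁻¹ = 1.907×10⁻⁴ mol.
Photon energy at 351 nm: hc/λ = (6.626×10⁻³⁴)(2.998×10⁸)/(351×10⁻⁹) = 5.659×10⁻¹⁹ J.
Incident energy: 2.65 kJ = 2650 J.
Photons incident: 2650 / 5.659×10⁻¹⁹ = 4.683×10²¹, i.e. 4.683×10²¹/6.022×10²³ = 0.007776 mol.
Photons absorbed: 0.470 × 0.007776 = 0.003655 mol.
Φ = 1.907×10⁻⁴ mol / 0.003655 mol photons = 0.052.

Φ = 0.052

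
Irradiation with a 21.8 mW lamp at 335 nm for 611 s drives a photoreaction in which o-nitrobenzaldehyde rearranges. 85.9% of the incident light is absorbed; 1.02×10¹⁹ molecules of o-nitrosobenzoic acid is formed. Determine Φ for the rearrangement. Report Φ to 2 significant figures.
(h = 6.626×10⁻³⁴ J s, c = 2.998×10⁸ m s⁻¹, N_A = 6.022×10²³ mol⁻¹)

Product: 1.02×10¹⁹ / 6.022×10²³ = 1.694×10⁻⁵ mol.
Photon energy at 335 nm: hc/λ = (6.626×10⁻³⁴)(2.998×10⁸)/(335×10⁻⁹) = 5.930×10⁻¹⁹ J.
Energy delivered: (21.8 mW)(611 s) = 13.32 J.
Photons incident: 13.32 / 5.930×10⁻¹⁹ = 2.246×10¹⁹, i.e. 2.246×10¹⁹/6.022×10²³ = 3.730×10⁻⁵ mol.
Photons absorbed: 0.859 × 3.730×10⁻⁵ = 3.204×10⁻⁵ mol.
Φ = 1.694×10⁻⁵ mol / 3.204×10⁻⁵ mol photons = 0.53.

Φ = 0.53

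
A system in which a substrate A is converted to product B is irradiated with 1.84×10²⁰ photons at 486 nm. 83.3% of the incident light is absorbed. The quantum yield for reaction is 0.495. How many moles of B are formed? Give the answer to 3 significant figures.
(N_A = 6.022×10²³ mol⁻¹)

1.26×10⁻⁴ mol

Moles of photons: 1.84×10²⁰ / 6.022×10²³ = 3.055×10⁻⁴ mol.
Photons absorbed: 0.833 × 3.055×10⁻⁴ = 2.545×10⁻⁴ mol.
Product: Φ × n_abs = 0.495 × 2.545×10⁻⁴ = 1.260×10⁻⁴ mol.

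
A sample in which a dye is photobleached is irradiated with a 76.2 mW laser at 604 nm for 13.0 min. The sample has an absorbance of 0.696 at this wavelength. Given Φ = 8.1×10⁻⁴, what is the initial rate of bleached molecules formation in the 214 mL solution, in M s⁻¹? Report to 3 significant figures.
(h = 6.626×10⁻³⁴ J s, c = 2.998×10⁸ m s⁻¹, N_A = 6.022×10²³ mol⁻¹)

Photon energy at 604 nm: hc/λ = (6.626×10⁻³⁴)(2.998×10⁸)/(604×10⁻⁹) = 3.289×10⁻¹⁹ J.
Energy delivered: (76.2 mW)(780 s) = 59.44 J.
Photons incident: 59.44 / 3.289×10⁻¹⁹ = 1.807×10²⁰, i.e. 1.807×10²⁰/6.022×10²³ = 3.001×10⁻⁴ mol.
Fraction absorbed: 1 − 10^(−0.696) = 0.7986.
Photons absorbed: 0.7986 × 3.001×10⁻⁴ = 2.397×10⁻⁴ mol.
Product formed: 8.1×10⁻⁴ × 2.397×10⁻⁴ = 1.942×10⁻⁷ mol.
Rate: 1.942×10⁻⁷ mol / (780 s × 0.214 L) = 1.16×10⁻⁹ M s⁻¹.

1.16×10⁻⁹ M s⁻¹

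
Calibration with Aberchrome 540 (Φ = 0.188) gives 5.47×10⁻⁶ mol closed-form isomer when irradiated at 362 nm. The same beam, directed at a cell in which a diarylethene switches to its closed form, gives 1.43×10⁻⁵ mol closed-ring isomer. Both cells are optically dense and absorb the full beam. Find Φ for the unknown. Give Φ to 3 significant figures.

Photons absorbed by the actinometer: 5.47×10⁻⁶ / 0.188 = 2.910×10⁻⁵ mol.
Φ(unknown) = 1.43×10⁻⁵ / 2.910×10⁻⁵ = 0.491.

Φ = 0.491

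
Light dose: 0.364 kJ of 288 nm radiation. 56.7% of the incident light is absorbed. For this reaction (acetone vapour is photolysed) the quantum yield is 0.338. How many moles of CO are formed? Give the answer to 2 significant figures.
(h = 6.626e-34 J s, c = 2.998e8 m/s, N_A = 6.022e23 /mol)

1.7e-4 mol

Photon energy at 288 nm: hc/λ = (6.626e-34)(2.998e8)/(288e-9) = 6.897e-19 J.
Incident energy: 0.364 kJ = 364 J.
Photons incident: 364 / 6.897e-19 = 5.278e20, i.e. 5.278e20/6.022e23 = 8.765e-4 mol.
Photons absorbed: 0.567 × 8.765e-4 = 4.970e-4 mol.
Product: Φ × n_abs = 0.338 × 4.970e-4 = 1.680e-4 mol.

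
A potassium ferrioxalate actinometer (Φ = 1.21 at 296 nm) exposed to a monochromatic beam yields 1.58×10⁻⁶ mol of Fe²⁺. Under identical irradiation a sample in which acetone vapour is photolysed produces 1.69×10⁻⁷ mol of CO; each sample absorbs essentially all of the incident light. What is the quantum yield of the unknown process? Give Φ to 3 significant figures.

Φ = 0.129

Photons absorbed by the actinometer: 1.58×10⁻⁶ / 1.21 = 1.306×10⁻⁶ mol.
Φ(unknown) = 1.69×10⁻⁷ / 1.306×10⁻⁶ = 0.129.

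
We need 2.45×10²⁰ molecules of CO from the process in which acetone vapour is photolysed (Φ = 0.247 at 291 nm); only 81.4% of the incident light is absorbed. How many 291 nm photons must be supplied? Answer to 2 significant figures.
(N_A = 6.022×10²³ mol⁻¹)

1.2×10²¹ photons

Product: 2.45×10²⁰ / 6.022×10²³ = 4.068×10⁻⁴ mol.
Photons that must be absorbed: 4.068×10⁻⁴ / 0.247 = 0.001647 mol.
Incident photons needed: 0.001647 / 0.814 = 0.002023 mol.
Photon count: 0.002023 × 6.022×10²³ = 1.2×10²¹.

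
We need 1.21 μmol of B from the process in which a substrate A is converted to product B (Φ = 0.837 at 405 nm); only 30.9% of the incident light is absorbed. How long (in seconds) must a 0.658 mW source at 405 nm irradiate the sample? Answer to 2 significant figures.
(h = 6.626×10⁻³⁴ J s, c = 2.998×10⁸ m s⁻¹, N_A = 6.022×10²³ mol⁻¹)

t ≈ 2100 s

Product: 1.21 μmol = 1.21×10⁻⁶ mol.
Photons that must be absorbed: 1.21×10⁻⁶ / 0.837 = 1.446×10⁻⁶ mol.
Incident photons needed: 1.446×10⁻⁶ / 0.309 = 4.680×10⁻⁶ mol.
Photon energy: hc/λ = 4.905×10⁻¹⁹ J; per mole, 2.954×10⁵ J mol⁻¹.
Energy required: 4.680×10⁻⁶ × 2.954×10⁵ = 1.382 J.
Time: 1.382 J / 0.000658 W = 2100 s.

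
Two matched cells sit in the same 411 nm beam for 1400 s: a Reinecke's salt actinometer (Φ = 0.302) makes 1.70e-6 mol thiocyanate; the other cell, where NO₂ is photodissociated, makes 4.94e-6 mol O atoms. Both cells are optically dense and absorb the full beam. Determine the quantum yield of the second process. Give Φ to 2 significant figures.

Φ = 0.88

Photons absorbed by the actinometer: 1.70e-6 / 0.302 = 5.629e-6 mol.
Φ(unknown) = 4.94e-6 / 5.629e-6 = 0.88.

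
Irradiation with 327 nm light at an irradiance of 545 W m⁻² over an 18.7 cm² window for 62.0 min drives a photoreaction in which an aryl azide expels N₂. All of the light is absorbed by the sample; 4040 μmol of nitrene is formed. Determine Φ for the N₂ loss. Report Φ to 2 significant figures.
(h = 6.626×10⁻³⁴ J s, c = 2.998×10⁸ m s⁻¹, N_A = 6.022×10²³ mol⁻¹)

Φ = 0.39

Product: 4040 μmol = 0.00404 mol.
Photon energy at 327 nm: hc/λ = (6.626×10⁻³⁴)(2.998×10⁸)/(327×10⁻⁹) = 6.075×10⁻¹⁹ J.
Energy delivered: (545 W m⁻²)(18.7×10⁻⁴ m²)(3720 s) = 3791 J.
Photons incident: 3791 / 6.075×10⁻¹⁹ = 6.240×10²¹, i.e. 6.240×10²¹/6.022×10²³ = 0.01036 mol.
Φ = 0.00404 mol / 0.01036 mol photons = 0.39.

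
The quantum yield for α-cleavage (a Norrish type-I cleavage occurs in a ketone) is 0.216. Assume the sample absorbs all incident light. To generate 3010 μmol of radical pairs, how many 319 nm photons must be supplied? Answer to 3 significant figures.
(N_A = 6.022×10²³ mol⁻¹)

Product: 3010 μmol = 0.00301 mol.
Photons that must be absorbed: 0.00301 / 0.216 = 0.01394 mol.
Photon count: 0.01394 × 6.022×10²³ = 8.39×10²¹.

8.39×10²¹ photons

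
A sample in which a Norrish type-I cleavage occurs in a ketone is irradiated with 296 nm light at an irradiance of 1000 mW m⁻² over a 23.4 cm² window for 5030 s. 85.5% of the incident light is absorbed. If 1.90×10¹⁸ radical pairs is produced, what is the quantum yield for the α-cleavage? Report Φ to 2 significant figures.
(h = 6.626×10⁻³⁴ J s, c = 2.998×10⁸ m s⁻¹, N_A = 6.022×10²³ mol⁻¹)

Product: 1.90×10¹⁸ / 6.022×10²³ = 3.155×10⁻⁶ mol.
Photon energy at 296 nm: hc/λ = (6.626×10⁻³⁴)(2.998×10⁸)/(296×10⁻⁹) = 6.711×10⁻¹⁹ J.
Energy delivered: (1000 mW m⁻²)(23.4×10⁻⁴ m²)(5030 s) = 11.77 J.
Photons incident: 11.77 / 6.711×10⁻¹⁹ = 1.754×10¹⁹, i.e. 1.754×10¹⁹/6.022×10²³ = 2.913×10⁻⁵ mol.
Photons absorbed: 0.855 × 2.913×10⁻⁵ = 2.491×10⁻⁵ mol.
Φ = 3.155×10⁻⁶ mol / 2.491×10⁻⁵ mol photons = 0.13.

Φ = 0.13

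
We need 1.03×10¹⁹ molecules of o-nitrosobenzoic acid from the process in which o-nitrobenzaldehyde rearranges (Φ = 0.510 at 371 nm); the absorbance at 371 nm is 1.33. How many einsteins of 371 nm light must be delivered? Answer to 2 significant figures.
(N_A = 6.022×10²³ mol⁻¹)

Product: 1.03×10¹⁹ / 6.022×10²³ = 1.710×10⁻⁵ mol.
Photons that must be absorbed: 1.710×10⁻⁵ / 0.510 = 3.353×10⁻⁵ mol.
Fraction absorbed: 1 − 10^(−1.33) = 0.9532.
Incident photons needed: 3.353×10⁻⁵ / 0.9532 = 3.518×10⁻⁵ mol.

3.5×10⁻⁵ einstein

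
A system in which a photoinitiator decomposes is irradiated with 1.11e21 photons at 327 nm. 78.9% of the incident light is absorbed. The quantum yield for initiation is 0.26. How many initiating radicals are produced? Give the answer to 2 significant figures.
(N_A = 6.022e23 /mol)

2.3e20 initiating radicals

Moles of photons: 1.11e21 / 6.022e23 = 0.001843 mol.
Photons absorbed: 0.789 × 0.001843 = 0.001454 mol.
Product: Φ × n_abs = 0.26 × 0.001454 = 3.780e-4 mol.
As a count: 3.780e-4 × 6.022e23 = 2.3e20.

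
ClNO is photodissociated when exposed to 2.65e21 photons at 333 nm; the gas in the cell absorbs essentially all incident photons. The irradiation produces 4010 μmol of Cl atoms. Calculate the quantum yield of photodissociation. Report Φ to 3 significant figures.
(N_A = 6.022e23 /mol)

Φ = 0.911

Product: 4010 μmol = 0.00401 mol.
Moles of photons: 2.65e21 / 6.022e23 = 0.004401 mol.
Φ = 0.00401 mol / 0.004401 mol photons = 0.911.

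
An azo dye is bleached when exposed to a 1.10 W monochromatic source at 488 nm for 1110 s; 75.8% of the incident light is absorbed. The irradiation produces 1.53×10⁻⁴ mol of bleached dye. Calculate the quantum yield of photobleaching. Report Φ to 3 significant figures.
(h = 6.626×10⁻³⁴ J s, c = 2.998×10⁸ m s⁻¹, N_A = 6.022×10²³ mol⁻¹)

Photon energy at 488 nm: hc/λ = (6.626×10⁻³⁴)(2.998×10⁸)/(488×10⁻⁹) = 4.071×10⁻¹⁹ J.
Energy delivered: (1.10 W)(1110 s) = 1221 J.
Photons incident: 1221 / 4.071×10⁻¹⁹ = 2.999×10²¹, i.e. 2.999×10²¹/6.022×10²³ = 0.004980 mol.
Photons absorbed: 0.758 × 0.004980 = 0.003775 mol.
Φ = 1.53×10⁻⁴ mol / 0.003775 mol photons = 0.0405.

Φ = 0.0405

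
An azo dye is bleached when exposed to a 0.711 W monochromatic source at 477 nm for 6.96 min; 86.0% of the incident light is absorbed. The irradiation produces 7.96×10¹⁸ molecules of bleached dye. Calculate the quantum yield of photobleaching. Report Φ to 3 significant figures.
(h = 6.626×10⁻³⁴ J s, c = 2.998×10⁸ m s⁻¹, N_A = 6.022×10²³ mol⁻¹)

Φ = 0.0130

Product: 7.96×10¹⁸ / 6.022×10²³ = 1.322×10⁻⁵ mol.
Photon energy at 477 nm: hc/λ = (6.626×10⁻³⁴)(2.998×10⁸)/(477×10⁻⁹) = 4.165×10⁻¹⁹ J.
Energy delivered: (0.711 W)(417.6 s) = 296.9 J.
Photons incident: 296.9 / 4.165×10⁻¹⁹ = 7.128×10²⁰, i.e. 7.128×10²⁰/6.022×10²³ = 0.001184 mol.
Photons absorbed: 0.860 × 0.001184 = 0.001018 mol.
Φ = 1.322×10⁻⁵ mol / 0.001018 mol photons = 0.0130.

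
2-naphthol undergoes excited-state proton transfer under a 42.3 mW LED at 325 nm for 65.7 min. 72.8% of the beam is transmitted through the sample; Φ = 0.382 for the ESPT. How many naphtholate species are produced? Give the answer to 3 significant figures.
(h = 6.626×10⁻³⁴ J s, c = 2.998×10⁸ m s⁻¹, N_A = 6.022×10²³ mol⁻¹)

2.83×10¹⁹ species

Photon energy at 325 nm: hc/λ = (6.626×10⁻³⁴)(2.998×10⁸)/(325×10⁻⁹) = 6.112×10⁻¹⁹ J.
Energy delivered: (42.3 mW)(3942 s) = 166.7 J.
Photons incident: 166.7 / 6.112×10⁻¹⁹ = 2.727×10²⁰, i.e. 2.727×10²⁰/6.022×10²³ = 4.528×10⁻⁴ mol.
Fraction absorbed: 1 − 72.8/100 = 0.2720.
Photons absorbed: 0.2720 × 4.528×10⁻⁴ = 1.232×10⁻⁴ mol.
Product: Φ × n_abs = 0.382 × 1.232×10⁻⁴ = 4.706×10⁻⁵ mol.
As a count: 4.706×10⁻⁵ × 6.022×10²³ = 2.83×10¹⁹.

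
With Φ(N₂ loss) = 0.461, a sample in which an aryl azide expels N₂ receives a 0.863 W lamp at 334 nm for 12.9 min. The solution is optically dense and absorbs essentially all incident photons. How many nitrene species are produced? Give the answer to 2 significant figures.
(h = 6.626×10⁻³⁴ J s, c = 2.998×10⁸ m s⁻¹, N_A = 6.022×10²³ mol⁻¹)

Photon energy at 334 nm: hc/λ = (6.626×10⁻³⁴)(2.998×10⁸)/(334×10⁻⁹) = 5.948×10⁻¹⁹ J.
Energy delivered: (0.863 W)(774 s) = 668.0 J.
Photons incident: 668.0 / 5.948×10⁻¹⁹ = 1.123×10²¹, i.e. 1.123×10²¹/6.022×10²³ = 0.001865 mol.
Product: Φ × n_abs = 0.461 × 0.001865 = 8.598×10⁻⁴ mol.
As a count: 8.598×10⁻⁴ × 6.022×10²³ = 5.2×10²⁰.

5.2×10²⁰ species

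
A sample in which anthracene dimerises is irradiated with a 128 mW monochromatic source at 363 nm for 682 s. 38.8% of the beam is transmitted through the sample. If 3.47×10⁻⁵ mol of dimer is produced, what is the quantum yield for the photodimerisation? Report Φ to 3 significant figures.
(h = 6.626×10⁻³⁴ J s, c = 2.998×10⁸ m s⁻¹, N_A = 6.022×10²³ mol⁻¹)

Photon energy at 363 nm: hc/λ = (6.626×10⁻³⁴)(2.998×10⁸)/(363×10⁻⁹) = 5.472×10⁻¹⁹ J.
Energy delivered: (128 mW)(682 s) = 87.30 J.
Photons incident: 87.30 / 5.472×10⁻¹⁹ = 1.595×10²⁰, i.e. 1.595×10²⁰/6.022×10²³ = 2.649×10⁻⁴ mol.
Fraction absorbed: 1 − 38.8/100 = 0.6120.
Photons absorbed: 0.6120 × 2.649×10⁻⁴ = 1.621×10⁻⁴ mol.
Φ = 3.47×10⁻⁵ mol / 1.621×10⁻⁴ mol photons = 0.214.

Φ = 0.214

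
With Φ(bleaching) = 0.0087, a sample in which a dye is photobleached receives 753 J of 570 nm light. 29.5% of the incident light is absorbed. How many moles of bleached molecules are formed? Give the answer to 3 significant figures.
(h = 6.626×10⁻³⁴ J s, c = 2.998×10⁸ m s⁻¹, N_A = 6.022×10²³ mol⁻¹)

Photon energy at 570 nm: hc/λ = (6.626×10⁻³⁴)(2.998×10⁸)/(570×10⁻⁹) = 3.485×10⁻¹⁹ J.
Photons incident: 753 / 3.485×10⁻¹⁹ = 2.161×10²¹, i.e. 2.161×10²¹/6.022×10²³ = 0.003589 mol.
Photons absorbed: 0.295 × 0.003589 = 0.001059 mol.
Product: Φ × n_abs = 0.0087 × 0.001059 = 9.213×10⁻⁶ mol.

9.21×10⁻⁶ mol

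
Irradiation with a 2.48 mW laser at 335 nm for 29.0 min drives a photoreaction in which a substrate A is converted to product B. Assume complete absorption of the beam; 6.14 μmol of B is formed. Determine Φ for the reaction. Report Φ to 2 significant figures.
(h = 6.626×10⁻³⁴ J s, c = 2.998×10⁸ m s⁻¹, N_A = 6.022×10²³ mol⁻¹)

Φ = 0.51

Product: 6.14 μmol = 6.14×10⁻⁶ mol.
Photon energy at 335 nm: hc/λ = (6.626×10⁻³⁴)(2.998×10⁸)/(335×10⁻⁹) = 5.930×10⁻¹⁹ J.
Energy delivered: (2.48 mW)(1740 s) = 4.315 J.
Photons incident: 4.315 / 5.930×10⁻¹⁹ = 7.277×10¹⁸, i.e. 7.277×10¹⁸/6.022×10²³ = 1.208×10⁻⁵ mol.
Φ = 6.14×10⁻⁶ mol / 1.208×10⁻⁵ mol photons = 0.51.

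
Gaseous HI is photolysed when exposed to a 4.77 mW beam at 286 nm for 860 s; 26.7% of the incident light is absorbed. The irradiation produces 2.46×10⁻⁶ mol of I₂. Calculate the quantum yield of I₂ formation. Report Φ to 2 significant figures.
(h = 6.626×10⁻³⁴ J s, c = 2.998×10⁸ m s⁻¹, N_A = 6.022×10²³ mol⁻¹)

Photon energy at 286 nm: hc/λ = (6.626×10⁻³⁴)(2.998×10⁸)/(286×10⁻⁹) = 6.946×10⁻¹⁹ J.
Energy delivered: (4.77 mW)(860 s) = 4.102 J.
Photons incident: 4.102 / 6.946×10⁻¹⁹ = 5.906×10¹⁸, i.e. 5.906×10¹⁸/6.022×10²³ = 9.807×10⁻⁶ mol.
Photons absorbed: 0.267 × 9.807×10⁻⁶ = 2.618×10⁻⁶ mol.
Φ = 2.46×10⁻⁶ mol / 2.618×10⁻⁶ mol photons = 0.94.

Φ = 0.94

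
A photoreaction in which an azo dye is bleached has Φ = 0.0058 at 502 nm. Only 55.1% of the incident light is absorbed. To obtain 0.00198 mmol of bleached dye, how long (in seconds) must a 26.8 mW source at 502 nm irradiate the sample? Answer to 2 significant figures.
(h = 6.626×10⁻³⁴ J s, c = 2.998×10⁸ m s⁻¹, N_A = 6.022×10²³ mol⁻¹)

t ≈ 5500 s

Product: 0.00198 mmol = 1.98×10⁻⁶ mol.
Photons that must be absorbed: 1.98×10⁻⁶ / 0.0058 = 3.414×10⁻⁴ mol.
Incident photons needed: 3.414×10⁻⁴ / 0.551 = 6.196×10⁻⁴ mol.
Photon energy: hc/λ = 3.957×10⁻¹⁹ J; per mole, 2.383×10⁵ J mol⁻¹.
Energy required: 6.196×10⁻⁴ × 2.383×10⁵ = 147.7 J.
Time: 147.7 J / 0.0268 W = 5500 s.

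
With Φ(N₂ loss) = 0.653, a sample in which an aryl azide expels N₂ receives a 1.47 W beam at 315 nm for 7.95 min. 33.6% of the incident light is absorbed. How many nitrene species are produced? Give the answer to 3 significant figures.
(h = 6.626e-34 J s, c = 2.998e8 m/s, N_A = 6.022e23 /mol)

2.44e20 species

Photon energy at 315 nm: hc/λ = (6.626e-34)(2.998e8)/(315e-9) = 6.306e-19 J.
Energy delivered: (1.47 W)(477 s) = 701.2 J.
Photons incident: 701.2 / 6.306e-19 = 1.112e21, i.e. 1.112e21/6.022e23 = 0.001847 mol.
Photons absorbed: 0.336 × 0.001847 = 6.206e-4 mol.
Product: Φ × n_abs = 0.653 × 6.206e-4 = 4.053e-4 mol.
As a count: 4.053e-4 × 6.022e23 = 2.44e20.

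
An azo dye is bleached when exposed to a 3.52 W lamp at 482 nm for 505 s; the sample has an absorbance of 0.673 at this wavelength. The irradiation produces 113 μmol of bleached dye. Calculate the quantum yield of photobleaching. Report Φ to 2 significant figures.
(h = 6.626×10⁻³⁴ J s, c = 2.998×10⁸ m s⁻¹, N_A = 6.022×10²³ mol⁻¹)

Φ = 0.020

Product: 113 μmol = 1.13×10⁻⁴ mol.
Photon energy at 482 nm: hc/λ = (6.626×10⁻³⁴)(2.998×10⁸)/(482×10⁻⁹) = 4.121×10⁻¹⁹ J.
Energy delivered: (3.52 W)(505 s) = 1778 J.
Photons incident: 1778 / 4.121×10⁻¹⁹ = 4.314×10²¹, i.e. 4.314×10²¹/6.022×10²³ = 0.007164 mol.
Fraction absorbed: 1 − 10^(−0.673) = 0.7877.
Photons absorbed: 0.7877 × 0.007164 = 0.005643 mol.
Φ = 1.13×10⁻⁴ mol / 0.005643 mol photons = 0.020.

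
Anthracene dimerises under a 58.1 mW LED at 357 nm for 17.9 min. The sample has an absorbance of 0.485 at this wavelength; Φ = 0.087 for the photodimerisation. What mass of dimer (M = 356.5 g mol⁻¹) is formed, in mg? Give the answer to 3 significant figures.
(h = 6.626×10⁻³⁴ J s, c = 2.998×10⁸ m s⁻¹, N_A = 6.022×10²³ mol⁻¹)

Photon energy at 357 nm: hc/λ = (6.626×10⁻³⁴)(2.998×10⁸)/(357×10⁻⁹) = 5.564×10⁻¹⁹ J.
Energy delivered: (58.1 mW)(1074 s) = 62.40 J.
Photons incident: 62.40 / 5.564×10⁻¹⁹ = 1.121×10²⁰, i.e. 1.121×10²⁰/6.022×10²³ = 1.862×10⁻⁴ mol.
Fraction absorbed: 1 − 10^(−0.485) = 0.6727.
Photons absorbed: 0.6727 × 1.862×10⁻⁴ = 1.253×10⁻⁴ mol.
Product: Φ × n_abs = 0.087 × 1.253×10⁻⁴ = 1.090×10⁻⁵ mol.
Mass: 1.090×10⁻⁵ × 356.5 = 0.003886 g = 3.89 mg.

3.89 mg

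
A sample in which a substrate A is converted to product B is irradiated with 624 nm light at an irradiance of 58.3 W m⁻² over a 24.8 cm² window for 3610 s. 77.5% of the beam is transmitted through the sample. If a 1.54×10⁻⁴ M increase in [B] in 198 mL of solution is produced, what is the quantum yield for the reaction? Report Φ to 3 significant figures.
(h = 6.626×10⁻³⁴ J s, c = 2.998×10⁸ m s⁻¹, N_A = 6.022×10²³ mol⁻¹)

Product: (1.54×10⁻⁴ M)(0.198 L) = 3.049×10⁻⁵ mol.
Photon energy at 624 nm: hc/λ = (6.626×10⁻³⁴)(2.998×10⁸)/(624×10⁻⁹) = 3.183×10⁻¹⁹ J.
Energy delivered: (58.3 W m⁻²)(24.8×10⁻⁴ m²)(3610 s) = 521.9 J.
Photons incident: 521.9 / 3.183×10⁻¹⁹ = 1.640×10²¹, i.e. 1.640×10²¹/6.022×10²³ = 0.002723 mol.
Fraction absorbed: 1 − 77.5/100 = 0.2250.
Photons absorbed: 0.2250 × 0.002723 = 6.127×10⁻⁴ mol.
Φ = 3.049×10⁻⁵ mol / 6.127×10⁻⁴ mol photons = 0.0498.

Φ = 0.0498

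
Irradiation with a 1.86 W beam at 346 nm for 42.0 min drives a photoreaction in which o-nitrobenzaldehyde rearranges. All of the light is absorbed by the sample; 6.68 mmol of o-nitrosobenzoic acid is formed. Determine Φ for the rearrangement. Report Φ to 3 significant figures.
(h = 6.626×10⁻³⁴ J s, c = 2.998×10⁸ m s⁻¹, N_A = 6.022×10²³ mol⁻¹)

Φ = 0.493

Product: 6.68 mmol = 0.00668 mol.
Photon energy at 346 nm: hc/λ = (6.626×10⁻³⁴)(2.998×10⁸)/(346×10⁻⁹) = 5.741×10⁻¹⁹ J.
Energy delivered: (1.86 W)(2520 s) = 4687 J.
Photons incident: 4687 / 5.741×10⁻¹⁹ = 8.164×10²¹, i.e. 8.164×10²¹/6.022×10²³ = 0.01356 mol.
Φ = 0.00668 mol / 0.01356 mol photons = 0.493.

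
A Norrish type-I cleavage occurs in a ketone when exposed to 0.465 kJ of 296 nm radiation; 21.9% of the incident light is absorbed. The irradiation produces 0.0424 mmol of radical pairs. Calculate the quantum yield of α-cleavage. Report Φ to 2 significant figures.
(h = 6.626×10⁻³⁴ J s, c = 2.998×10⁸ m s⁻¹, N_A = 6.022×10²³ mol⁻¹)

Product: 0.0424 mmol = 4.24×10⁻⁵ mol.
Photon energy at 296 nm: hc/λ = (6.626×10⁻³⁴)(2.998×10⁸)/(296×10⁻⁹) = 6.711×10⁻¹⁹ J.
Incident energy: 0.465 kJ = 465 J.
Photons incident: 465 / 6.711×10⁻¹⁹ = 6.929×10²⁰, i.e. 6.929×10²⁰/6.022×10²³ = 0.001151 mol.
Photons absorbed: 0.219 × 0.001151 = 2.521×10⁻⁴ mol.
Φ = 4.24×10⁻⁵ mol / 2.521×10⁻⁴ mol photons = 0.17.

Φ = 0.17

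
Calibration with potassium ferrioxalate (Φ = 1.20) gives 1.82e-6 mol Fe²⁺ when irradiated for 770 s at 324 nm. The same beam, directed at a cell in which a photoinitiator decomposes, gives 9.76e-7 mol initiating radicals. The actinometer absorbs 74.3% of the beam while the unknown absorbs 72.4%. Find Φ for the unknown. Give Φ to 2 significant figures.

Photons absorbed by the actinometer: 1.82e-6 / 1.20 = 1.517e-6 mol.
Incident flux: 1.517e-6 / 0.743 = 2.042e-6 einstein.
Absorbed by unknown: 0.724 × 2.042e-6 = 1.478e-6 mol.
Φ(unknown) = 9.76e-7 / 1.478e-6 = 0.66.

Φ = 0.66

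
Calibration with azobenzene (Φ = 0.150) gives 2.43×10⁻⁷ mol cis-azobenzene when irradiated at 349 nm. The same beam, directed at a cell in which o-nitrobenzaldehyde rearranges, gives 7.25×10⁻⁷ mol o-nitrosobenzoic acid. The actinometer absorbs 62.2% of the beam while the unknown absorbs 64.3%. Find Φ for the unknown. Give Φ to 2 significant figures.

Φ = 0.43

Photons absorbed by the actinometer: 2.43×10⁻⁷ / 0.150 = 1.620×10⁻⁶ mol.
Incident flux: 1.620×10⁻⁶ / 0.622 = 2.605×10⁻⁶ einstein.
Absorbed by unknown: 0.643 × 2.605×10⁻⁶ = 1.675×10⁻⁶ mol.
Φ(unknown) = 7.25×10⁻⁷ / 1.675×10⁻⁶ = 0.43.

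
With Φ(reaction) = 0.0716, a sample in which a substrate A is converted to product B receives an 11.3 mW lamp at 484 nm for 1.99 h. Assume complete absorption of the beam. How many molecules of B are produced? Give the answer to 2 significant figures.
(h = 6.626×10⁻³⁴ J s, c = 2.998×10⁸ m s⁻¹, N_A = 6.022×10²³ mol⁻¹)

1.4×10¹⁹ molecules

Photon energy at 484 nm: hc/λ = (6.626×10⁻³⁴)(2.998×10⁸)/(484×10⁻⁹) = 4.104×10⁻¹⁹ J.
Energy delivered: (11.3 mW)(7164 s) = 80.95 J.
Photons incident: 80.95 / 4.104×10⁻¹⁹ = 1.972×10²⁰, i.e. 1.972×10²⁰/6.022×10²³ = 3.275×10⁻⁴ mol.
Product: Φ × n_abs = 0.0716 × 3.275×10⁻⁴ = 2.345×10⁻⁵ mol.
As a count: 2.345×10⁻⁵ × 6.022×10²³ = 1.4×10¹⁹.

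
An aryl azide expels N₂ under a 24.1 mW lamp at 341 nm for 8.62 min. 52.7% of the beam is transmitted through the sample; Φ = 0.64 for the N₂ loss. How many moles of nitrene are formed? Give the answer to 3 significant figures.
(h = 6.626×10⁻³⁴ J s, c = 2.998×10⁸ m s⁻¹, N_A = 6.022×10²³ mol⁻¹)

1.08×10⁻⁵ mol

Photon energy at 341 nm: hc/λ = (6.626×10⁻³⁴)(2.998×10⁸)/(341×10⁻⁹) = 5.825×10⁻¹⁹ J.
Energy delivered: (24.1 mW)(517.2 s) = 12.46 J.
Photons incident: 12.46 / 5.825×10⁻¹⁹ = 2.139×10¹⁹, i.e. 2.139×10¹⁹/6.022×10²³ = 3.552×10⁻⁵ mol.
Fraction absorbed: 1 − 52.7/100 = 0.4730.
Photons absorbed: 0.4730 × 3.552×10⁻⁵ = 1.680×10⁻⁵ mol.
Product: Φ × n_abs = 0.64 × 1.680×10⁻⁵ = 1.075×10⁻⁵ mol.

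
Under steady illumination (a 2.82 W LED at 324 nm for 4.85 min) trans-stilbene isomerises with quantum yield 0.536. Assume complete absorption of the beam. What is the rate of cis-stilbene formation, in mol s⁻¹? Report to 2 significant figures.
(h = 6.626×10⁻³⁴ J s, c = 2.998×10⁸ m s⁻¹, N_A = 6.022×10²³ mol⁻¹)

Photon energy at 324 nm: hc/λ = (6.626×10⁻³⁴)(2.998×10⁸)/(324×10⁻⁹) = 6.131×10⁻¹⁹ J.
Energy delivered: (2.82 W)(291 s) = 820.6 J.
Photons incident: 820.6 / 6.131×10⁻¹⁹ = 1.338×10²¹, i.e. 1.338×10²¹/6.022×10²³ = 0.002222 mol.
Product formed: 0.536 × 0.002222 = 0.001191 mol.
Rate: 0.001191 / 291 s = 4.1×10⁻⁶ mol s⁻¹.

4.1×10⁻⁶ mol s⁻¹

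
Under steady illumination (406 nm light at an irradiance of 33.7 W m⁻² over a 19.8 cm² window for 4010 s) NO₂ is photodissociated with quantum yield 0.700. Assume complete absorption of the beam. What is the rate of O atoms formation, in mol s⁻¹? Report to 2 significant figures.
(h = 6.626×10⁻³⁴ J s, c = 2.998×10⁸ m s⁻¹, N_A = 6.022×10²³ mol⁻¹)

1.6×10⁻⁷ mol s⁻¹

Photon energy at 406 nm: hc/λ = (6.626×10⁻³⁴)(2.998×10⁸)/(406×10⁻⁹) = 4.893×10⁻¹⁹ J.
Energy delivered: (33.7 W m⁻²)(19.8×10⁻⁴ m²)(4010 s) = 267.6 J.
Photons incident: 267.6 / 4.893×10⁻¹⁹ = 5.469×10²⁰, i.e. 5.469×10²⁰/6.022×10²³ = 9.082×10⁻⁴ mol.
Product formed: 0.700 × 9.082×10⁻⁴ = 6.357×10⁻⁴ mol.
Rate: 6.357×10⁻⁴ / 4010 s = 1.6×10⁻⁷ mol s⁻¹.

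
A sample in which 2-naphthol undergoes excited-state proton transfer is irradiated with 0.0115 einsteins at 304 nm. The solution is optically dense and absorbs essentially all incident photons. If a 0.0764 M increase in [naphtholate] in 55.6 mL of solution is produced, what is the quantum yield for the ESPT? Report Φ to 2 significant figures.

Φ = 0.37

Product: (0.0764 M)(0.0556 L) = 0.004248 mol.
Φ = 0.004248 mol / 0.0115 mol photons = 0.37.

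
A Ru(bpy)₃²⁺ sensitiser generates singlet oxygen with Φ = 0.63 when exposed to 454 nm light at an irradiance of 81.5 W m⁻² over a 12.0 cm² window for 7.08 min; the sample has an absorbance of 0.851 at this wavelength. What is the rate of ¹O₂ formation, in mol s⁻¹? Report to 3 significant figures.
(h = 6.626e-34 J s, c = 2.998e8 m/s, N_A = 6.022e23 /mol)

2.01e-7 mol s⁻¹

Photon energy at 454 nm: hc/λ = (6.626e-34)(2.998e8)/(454e-9) = 4.375e-19 J.
Energy delivered: (81.5 W m⁻²)(12.0e-4 m²)(424.8 s) = 41.55 J.
Photons incident: 41.55 / 4.375e-19 = 9.497e19, i.e. 9.497e19/6.022e23 = 1.577e-4 mol.
Fraction absorbed: 1 − 10^(−0.851) = 0.8591.
Photons absorbed: 0.8591 × 1.577e-4 = 1.355e-4 mol.
Product formed: 0.63 × 1.355e-4 = 8.537e-5 mol.
Rate: 8.537e-5 / 424.8 s = 2.01e-7 mol s⁻¹.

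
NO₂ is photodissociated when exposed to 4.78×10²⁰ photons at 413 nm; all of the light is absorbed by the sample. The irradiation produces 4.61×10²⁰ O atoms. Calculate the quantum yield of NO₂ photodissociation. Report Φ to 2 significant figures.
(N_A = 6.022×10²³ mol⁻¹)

Φ = 0.96

Product: 4.61×10²⁰ / 6.022×10²³ = 7.655×10⁻⁴ mol.
Moles of photons: 4.78×10²⁰ / 6.022×10²³ = 7.938×10⁻⁴ mol.
Φ = 7.655×10⁻⁴ mol / 7.938×10⁻⁴ mol photons = 0.96.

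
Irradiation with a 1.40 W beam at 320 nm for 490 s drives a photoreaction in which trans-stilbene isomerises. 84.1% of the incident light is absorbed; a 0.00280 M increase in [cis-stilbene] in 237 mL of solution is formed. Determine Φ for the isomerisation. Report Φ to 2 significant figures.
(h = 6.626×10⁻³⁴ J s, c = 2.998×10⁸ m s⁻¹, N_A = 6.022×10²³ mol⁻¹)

Φ = 0.43

Product: (0.00280 M)(0.237 L) = 6.636×10⁻⁴ mol.
Photon energy at 320 nm: hc/λ = (6.626×10⁻³⁴)(2.998×10⁸)/(320×10⁻⁹) = 6.208×10⁻¹⁹ J.
Energy delivered: (1.40 W)(490 s) = 686.0 J.
Photons incident: 686.0 / 6.208×10⁻¹⁹ = 1.105×10²¹, i.e. 1.105×10²¹/6.022×10²³ = 0.001835 mol.
Photons absorbed: 0.841 × 0.001835 = 0.001543 mol.
Φ = 6.636×10⁻⁴ mol / 0.001543 mol photons = 0.43.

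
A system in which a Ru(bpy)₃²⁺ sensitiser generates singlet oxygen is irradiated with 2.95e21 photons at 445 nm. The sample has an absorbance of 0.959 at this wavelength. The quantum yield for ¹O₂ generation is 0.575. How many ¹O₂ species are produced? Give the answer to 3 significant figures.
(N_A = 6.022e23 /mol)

Moles of photons: 2.95e21 / 6.022e23 = 0.004899 mol.
Fraction absorbed: 1 − 10^(−0.959) = 0.8901.
Photons absorbed: 0.8901 × 0.004899 = 0.004361 mol.
Product: Φ × n_abs = 0.575 × 0.004361 = 0.002508 mol.
As a count: 0.002508 × 6.022e23 = 1.51e21.

1.51e21 species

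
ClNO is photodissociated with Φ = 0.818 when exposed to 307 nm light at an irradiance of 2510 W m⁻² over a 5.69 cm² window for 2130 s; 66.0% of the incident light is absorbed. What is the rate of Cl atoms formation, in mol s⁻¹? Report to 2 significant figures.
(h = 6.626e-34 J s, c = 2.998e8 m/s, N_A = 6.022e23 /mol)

2.0e-6 mol s⁻¹

Photon energy at 307 nm: hc/λ = (6.626e-34)(2.998e8)/(307e-9) = 6.471e-19 J.
Energy delivered: (2510 W m⁻²)(5.69e-4 m²)(2130 s) = 3042 J.
Photons incident: 3042 / 6.471e-19 = 4.701e21, i.e. 4.701e21/6.022e23 = 0.007806 mol.
Photons absorbed: 0.660 × 0.007806 = 0.005152 mol.
Product formed: 0.818 × 0.005152 = 0.004214 mol.
Rate: 0.004214 / 2130 s = 2.0e-6 mol s⁻¹.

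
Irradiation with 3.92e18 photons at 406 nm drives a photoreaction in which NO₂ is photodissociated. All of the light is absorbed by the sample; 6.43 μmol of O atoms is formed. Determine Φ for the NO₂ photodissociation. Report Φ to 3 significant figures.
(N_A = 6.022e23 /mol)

Product: 6.43 μmol = 6.43e-6 mol.
Moles of photons: 3.92e18 / 6.022e23 = 6.509e-6 mol.
Φ = 6.43e-6 mol / 6.509e-6 mol photons = 0.988.

Φ = 0.988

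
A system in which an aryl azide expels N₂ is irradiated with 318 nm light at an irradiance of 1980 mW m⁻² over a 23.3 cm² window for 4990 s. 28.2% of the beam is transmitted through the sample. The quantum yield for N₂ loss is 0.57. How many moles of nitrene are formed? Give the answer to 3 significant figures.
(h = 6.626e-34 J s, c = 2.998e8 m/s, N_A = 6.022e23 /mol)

2.50e-5 mol

Photon energy at 318 nm: hc/λ = (6.626e-34)(2.998e8)/(318e-9) = 6.247e-19 J.
Energy delivered: (1980 mW m⁻²)(23.3e-4 m²)(4990 s) = 23.02 J.
Photons incident: 23.02 / 6.247e-19 = 3.685e19, i.e. 3.685e19/6.022e23 = 6.119e-5 mol.
Fraction absorbed: 1 − 28.2/100 = 0.7180.
Photons absorbed: 0.7180 × 6.119e-5 = 4.393e-5 mol.
Product: Φ × n_abs = 0.57 × 4.393e-5 = 2.504e-5 mol.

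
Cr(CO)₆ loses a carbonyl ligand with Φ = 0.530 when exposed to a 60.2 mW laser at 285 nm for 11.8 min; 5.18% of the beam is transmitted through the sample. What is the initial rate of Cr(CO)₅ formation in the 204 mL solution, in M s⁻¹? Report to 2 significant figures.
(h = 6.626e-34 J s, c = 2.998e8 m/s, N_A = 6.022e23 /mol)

Photon energy at 285 nm: hc/λ = (6.626e-34)(2.998e8)/(285e-9) = 6.970e-19 J.
Energy delivered: (60.2 mW)(708 s) = 42.62 J.
Photons incident: 42.62 / 6.970e-19 = 6.115e19, i.e. 6.115e19/6.022e23 = 1.015e-4 mol.
Fraction absorbed: 1 − 5.18/100 = 0.9482.
Photons absorbed: 0.9482 × 1.015e-4 = 9.624e-5 mol.
Product formed: 0.530 × 9.624e-5 = 5.101e-5 mol.
Rate: 5.101e-5 mol / (708 s × 0.204 L) = 3.5e-7 M s⁻¹.

3.5e-7 M s⁻¹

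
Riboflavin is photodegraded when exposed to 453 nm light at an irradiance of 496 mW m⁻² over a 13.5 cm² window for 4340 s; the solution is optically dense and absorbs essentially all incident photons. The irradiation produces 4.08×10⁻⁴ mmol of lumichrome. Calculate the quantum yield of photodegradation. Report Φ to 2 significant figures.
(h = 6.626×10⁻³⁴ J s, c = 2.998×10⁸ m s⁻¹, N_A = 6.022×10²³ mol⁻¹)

Product: 4.08×10⁻⁴ mmol = 4.08×10⁻⁷ mol.
Photon energy at 453 nm: hc/λ = (6.626×10⁻³⁴)(2.998×10⁸)/(453×10⁻⁹) = 4.385×10⁻¹⁹ J.
Energy delivered: (496 mW m⁻²)(13.5×10⁻⁴ m²)(4340 s) = 2.906 J.
Photons incident: 2.906 / 4.385×10⁻¹⁹ = 6.627×10¹⁸, i.e. 6.627×10¹⁸/6.022×10²³ = 1.100×10⁻⁵ mol.
Φ = 4.08×10⁻⁷ mol / 1.100×10⁻⁵ mol photons = 0.037.

Φ = 0.037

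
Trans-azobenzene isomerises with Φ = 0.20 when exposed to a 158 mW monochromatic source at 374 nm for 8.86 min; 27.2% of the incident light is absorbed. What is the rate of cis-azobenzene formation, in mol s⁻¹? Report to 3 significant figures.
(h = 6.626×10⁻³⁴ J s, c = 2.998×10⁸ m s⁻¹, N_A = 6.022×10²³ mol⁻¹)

Photon energy at 374 nm: hc/λ = (6.626×10⁻³⁴)(2.998×10⁸)/(374×10⁻⁹) = 5.311×10⁻¹⁹ J.
Energy delivered: (158 mW)(531.6 s) = 83.99 J.
Photons incident: 83.99 / 5.311×10⁻¹⁹ = 1.581×10²⁰, i.e. 1.581×10²⁰/6.022×10²³ = 2.625×10⁻⁴ mol.
Photons absorbed: 0.272 × 2.625×10⁻⁴ = 7.140×10⁻⁵ mol.
Product formed: 0.20 × 7.140×10⁻⁵ = 1.428×10⁻⁵ mol.
Rate: 1.428×10⁻⁵ / 531.6 s = 2.69×10⁻⁸ mol s⁻¹.

2.69×10⁻⁸ mol s⁻¹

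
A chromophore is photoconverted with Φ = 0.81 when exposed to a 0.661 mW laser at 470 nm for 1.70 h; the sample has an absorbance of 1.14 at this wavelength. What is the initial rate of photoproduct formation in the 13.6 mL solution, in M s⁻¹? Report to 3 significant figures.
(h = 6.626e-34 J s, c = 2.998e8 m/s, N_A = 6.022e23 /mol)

Photon energy at 470 nm: hc/λ = (6.626e-34)(2.998e8)/(470e-9) = 4.227e-19 J.
Energy delivered: (0.661 mW)(6120 s) = 4.045 J.
Photons incident: 4.045 / 4.227e-19 = 9.569e18, i.e. 9.569e18/6.022e23 = 1.589e-5 mol.
Fraction absorbed: 1 − 10^(−1.14) = 0.9276.
Photons absorbed: 0.9276 × 1.589e-5 = 1.474e-5 mol.
Product formed: 0.81 × 1.474e-5 = 1.194e-5 mol.
Rate: 1.194e-5 mol / (6120 s × 0.0136 L) = 1.43e-7 M s⁻¹.

1.43e-7 M s⁻¹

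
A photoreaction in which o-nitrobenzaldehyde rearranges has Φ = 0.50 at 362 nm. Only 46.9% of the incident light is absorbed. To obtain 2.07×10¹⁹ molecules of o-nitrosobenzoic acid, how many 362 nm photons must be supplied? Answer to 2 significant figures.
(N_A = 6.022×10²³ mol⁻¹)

Product: 2.07×10¹⁹ / 6.022×10²³ = 3.437×10⁻⁵ mol.
Photons that must be absorbed: 3.437×10⁻⁵ / 0.50 = 6.874×10⁻⁵ mol.
Incident photons needed: 6.874×10⁻⁵ / 0.469 = 1.466×10⁻⁴ mol.
Photon count: 1.466×10⁻⁴ × 6.022×10²³ = 8.8×10¹⁹.

8.8×10¹⁹ photons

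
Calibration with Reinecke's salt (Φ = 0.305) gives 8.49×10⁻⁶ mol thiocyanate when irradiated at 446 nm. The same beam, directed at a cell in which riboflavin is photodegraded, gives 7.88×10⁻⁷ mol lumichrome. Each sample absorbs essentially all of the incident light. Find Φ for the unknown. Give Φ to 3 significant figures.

Photons absorbed by the actinometer: 8.49×10⁻⁶ / 0.305 = 2.784×10⁻⁵ mol.
Φ(unknown) = 7.88×10⁻⁷ / 2.784×10⁻⁵ = 0.0283.

Φ = 0.0283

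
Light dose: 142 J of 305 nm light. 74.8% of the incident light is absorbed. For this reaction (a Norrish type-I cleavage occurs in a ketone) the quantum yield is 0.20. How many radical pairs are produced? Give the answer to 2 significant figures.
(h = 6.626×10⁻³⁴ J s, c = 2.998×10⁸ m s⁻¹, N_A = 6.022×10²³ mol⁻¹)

3.3×10¹⁹ radical pairs

Photon energy at 305 nm: hc/λ = (6.626×10⁻³⁴)(2.998×10⁸)/(305×10⁻⁹) = 6.513×10⁻¹⁹ J.
Photons incident: 142 / 6.513×10⁻¹⁹ = 2.180×10²⁰, i.e. 2.180×10²⁰/6.022×10²³ = 3.620×10⁻⁴ mol.
Photons absorbed: 0.748 × 3.620×10⁻⁴ = 2.708×10⁻⁴ mol.
Product: Φ × n_abs = 0.20 × 2.708×10⁻⁴ = 5.416×10⁻⁵ mol.
As a count: 5.416×10⁻⁵ × 6.022×10²³ = 3.3×10¹⁹.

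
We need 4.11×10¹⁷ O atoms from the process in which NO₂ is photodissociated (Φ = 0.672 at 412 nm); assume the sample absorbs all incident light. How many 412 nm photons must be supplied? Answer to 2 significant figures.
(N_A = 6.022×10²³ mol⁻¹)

6.1×10¹⁷ photons

Product: 4.11×10¹⁷ / 6.022×10²³ = 6.825×10⁻⁷ mol.
Photons that must be absorbed: 6.825×10⁻⁷ / 0.672 = 1.016×10⁻⁶ mol.
Photon count: 1.016×10⁻⁶ × 6.022×10²³ = 6.1×10¹⁷.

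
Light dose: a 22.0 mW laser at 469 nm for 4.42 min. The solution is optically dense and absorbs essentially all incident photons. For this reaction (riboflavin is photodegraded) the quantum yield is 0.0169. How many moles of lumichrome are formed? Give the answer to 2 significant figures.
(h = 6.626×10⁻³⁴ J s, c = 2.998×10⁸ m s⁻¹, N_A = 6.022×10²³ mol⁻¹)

3.9×10⁻⁷ mol

Photon energy at 469 nm: hc/λ = (6.626×10⁻³⁴)(2.998×10⁸)/(469×10⁻⁹) = 4.236×10⁻¹⁹ J.
Energy delivered: (22.0 mW)(265.2 s) = 5.834 J.
Photons incident: 5.834 / 4.236×10⁻¹⁹ = 1.377×10¹⁹, i.e. 1.377×10¹⁹/6.022×10²³ = 2.287×10⁻⁵ mol.
Product: Φ × n_abs = 0.0169 × 2.287×10⁻⁵ = 3.865×10⁻⁷ mol.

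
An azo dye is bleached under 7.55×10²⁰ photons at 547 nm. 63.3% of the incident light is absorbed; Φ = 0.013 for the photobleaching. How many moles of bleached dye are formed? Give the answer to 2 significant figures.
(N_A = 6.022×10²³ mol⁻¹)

Moles of photons: 7.55×10²⁰ / 6.022×10²³ = 0.001254 mol.
Photons absorbed: 0.633 × 0.001254 = 7.938×10⁻⁴ mol.
Product: Φ × n_abs = 0.013 × 7.938×10⁻⁴ = 1.032×10⁻⁵ mol.

1.0×10⁻⁵ mol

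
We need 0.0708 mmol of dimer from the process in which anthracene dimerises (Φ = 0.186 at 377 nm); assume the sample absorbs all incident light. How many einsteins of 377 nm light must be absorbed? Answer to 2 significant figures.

3.8×10⁻⁴ einstein

Product: 0.0708 mmol = 7.08×10⁻⁵ mol.
Photons that must be absorbed: 7.08×10⁻⁵ / 0.186 = 3.806×10⁻⁴ mol.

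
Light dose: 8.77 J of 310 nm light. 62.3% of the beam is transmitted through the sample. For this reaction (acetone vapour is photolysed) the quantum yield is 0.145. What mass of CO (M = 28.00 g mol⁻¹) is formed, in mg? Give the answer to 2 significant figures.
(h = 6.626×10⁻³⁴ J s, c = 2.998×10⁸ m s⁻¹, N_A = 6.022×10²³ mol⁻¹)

Photon energy at 310 nm: hc/λ = (6.626×10⁻³⁴)(2.998×10⁸)/(310×10⁻⁹) = 6.408×10⁻¹⁹ J.
Photons incident: 8.77 / 6.408×10⁻¹⁹ = 1.369×10¹⁹, i.e. 1.369×10¹⁹/6.022×10²³ = 2.273×10⁻⁵ mol.
Fraction absorbed: 1 − 62.3/100 = 0.3770.
Photons absorbed: 0.3770 × 2.273×10⁻⁵ = 8.569×10⁻⁶ mol.
Product: Φ × n_abs = 0.145 × 8.569×10⁻⁶ = 1.243×10⁻⁶ mol.
Mass: 1.243×10⁻⁶ × 28.00 = 3.480×10⁻⁵ g = 0.035 mg.

0.035 mg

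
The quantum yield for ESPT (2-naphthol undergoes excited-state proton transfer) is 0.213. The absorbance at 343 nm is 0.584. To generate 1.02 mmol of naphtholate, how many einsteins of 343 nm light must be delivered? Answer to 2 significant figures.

0.0065 einstein

Product: 1.02 mmol = 0.00102 mol.
Photons that must be absorbed: 0.00102 / 0.213 = 0.004789 mol.
Fraction absorbed: 1 − 10^(−0.584) = 0.7394.
Incident photons needed: 0.004789 / 0.7394 = 0.006477 mol.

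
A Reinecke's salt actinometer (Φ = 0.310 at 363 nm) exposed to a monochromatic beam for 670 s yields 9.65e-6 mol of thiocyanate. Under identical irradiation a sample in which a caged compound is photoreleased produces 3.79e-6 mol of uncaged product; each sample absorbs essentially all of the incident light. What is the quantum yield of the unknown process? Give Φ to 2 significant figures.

Φ = 0.12

Photons absorbed by the actinometer: 9.65e-6 / 0.310 = 3.113e-5 mol.
Φ(unknown) = 3.79e-6 / 3.113e-5 = 0.12.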